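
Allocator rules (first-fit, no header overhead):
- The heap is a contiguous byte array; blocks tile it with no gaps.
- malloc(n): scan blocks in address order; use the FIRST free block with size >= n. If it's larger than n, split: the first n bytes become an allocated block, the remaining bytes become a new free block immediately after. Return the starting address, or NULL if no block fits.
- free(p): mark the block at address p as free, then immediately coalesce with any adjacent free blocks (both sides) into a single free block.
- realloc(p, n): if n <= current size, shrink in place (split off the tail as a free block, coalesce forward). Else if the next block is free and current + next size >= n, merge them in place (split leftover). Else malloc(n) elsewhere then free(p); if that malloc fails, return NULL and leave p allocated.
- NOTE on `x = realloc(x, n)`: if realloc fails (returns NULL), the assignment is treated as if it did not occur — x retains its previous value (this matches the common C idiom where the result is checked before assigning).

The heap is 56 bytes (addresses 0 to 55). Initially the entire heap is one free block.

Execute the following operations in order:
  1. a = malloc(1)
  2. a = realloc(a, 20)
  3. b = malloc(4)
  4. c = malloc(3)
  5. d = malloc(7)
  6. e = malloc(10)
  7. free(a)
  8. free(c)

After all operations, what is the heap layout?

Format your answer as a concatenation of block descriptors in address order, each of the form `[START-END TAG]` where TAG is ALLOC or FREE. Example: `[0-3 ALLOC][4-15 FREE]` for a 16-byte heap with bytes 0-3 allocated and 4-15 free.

Answer: [0-19 FREE][20-23 ALLOC][24-26 FREE][27-33 ALLOC][34-43 ALLOC][44-55 FREE]

Derivation:
Op 1: a = malloc(1) -> a = 0; heap: [0-0 ALLOC][1-55 FREE]
Op 2: a = realloc(a, 20) -> a = 0; heap: [0-19 ALLOC][20-55 FREE]
Op 3: b = malloc(4) -> b = 20; heap: [0-19 ALLOC][20-23 ALLOC][24-55 FREE]
Op 4: c = malloc(3) -> c = 24; heap: [0-19 ALLOC][20-23 ALLOC][24-26 ALLOC][27-55 FREE]
Op 5: d = malloc(7) -> d = 27; heap: [0-19 ALLOC][20-23 ALLOC][24-26 ALLOC][27-33 ALLOC][34-55 FREE]
Op 6: e = malloc(10) -> e = 34; heap: [0-19 ALLOC][20-23 ALLOC][24-26 ALLOC][27-33 ALLOC][34-43 ALLOC][44-55 FREE]
Op 7: free(a) -> (freed a); heap: [0-19 FREE][20-23 ALLOC][24-26 ALLOC][27-33 ALLOC][34-43 ALLOC][44-55 FREE]
Op 8: free(c) -> (freed c); heap: [0-19 FREE][20-23 ALLOC][24-26 FREE][27-33 ALLOC][34-43 ALLOC][44-55 FREE]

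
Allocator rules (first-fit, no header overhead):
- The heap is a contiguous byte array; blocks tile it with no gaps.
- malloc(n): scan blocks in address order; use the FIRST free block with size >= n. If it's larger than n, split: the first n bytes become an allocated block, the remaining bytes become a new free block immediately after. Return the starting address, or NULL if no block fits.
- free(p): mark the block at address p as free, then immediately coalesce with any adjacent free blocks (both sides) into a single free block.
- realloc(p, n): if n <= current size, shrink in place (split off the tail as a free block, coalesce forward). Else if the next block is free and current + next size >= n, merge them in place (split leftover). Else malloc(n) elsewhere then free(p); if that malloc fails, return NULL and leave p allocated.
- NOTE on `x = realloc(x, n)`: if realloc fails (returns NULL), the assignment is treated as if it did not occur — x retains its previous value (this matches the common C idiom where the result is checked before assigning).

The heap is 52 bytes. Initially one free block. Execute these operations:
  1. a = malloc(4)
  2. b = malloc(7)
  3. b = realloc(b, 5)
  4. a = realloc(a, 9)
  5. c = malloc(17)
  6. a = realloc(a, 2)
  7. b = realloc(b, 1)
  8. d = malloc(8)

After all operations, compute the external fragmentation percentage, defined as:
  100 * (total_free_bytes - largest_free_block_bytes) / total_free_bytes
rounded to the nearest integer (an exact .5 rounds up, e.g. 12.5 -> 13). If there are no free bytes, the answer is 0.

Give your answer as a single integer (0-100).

Op 1: a = malloc(4) -> a = 0; heap: [0-3 ALLOC][4-51 FREE]
Op 2: b = malloc(7) -> b = 4; heap: [0-3 ALLOC][4-10 ALLOC][11-51 FREE]
Op 3: b = realloc(b, 5) -> b = 4; heap: [0-3 ALLOC][4-8 ALLOC][9-51 FREE]
Op 4: a = realloc(a, 9) -> a = 9; heap: [0-3 FREE][4-8 ALLOC][9-17 ALLOC][18-51 FREE]
Op 5: c = malloc(17) -> c = 18; heap: [0-3 FREE][4-8 ALLOC][9-17 ALLOC][18-34 ALLOC][35-51 FREE]
Op 6: a = realloc(a, 2) -> a = 9; heap: [0-3 FREE][4-8 ALLOC][9-10 ALLOC][11-17 FREE][18-34 ALLOC][35-51 FREE]
Op 7: b = realloc(b, 1) -> b = 4; heap: [0-3 FREE][4-4 ALLOC][5-8 FREE][9-10 ALLOC][11-17 FREE][18-34 ALLOC][35-51 FREE]
Op 8: d = malloc(8) -> d = 35; heap: [0-3 FREE][4-4 ALLOC][5-8 FREE][9-10 ALLOC][11-17 FREE][18-34 ALLOC][35-42 ALLOC][43-51 FREE]
Free blocks: [4 4 7 9] total_free=24 largest=9 -> 100*(24-9)/24 = 1500/24 = 62.5 -> rounds to 63

Answer: 63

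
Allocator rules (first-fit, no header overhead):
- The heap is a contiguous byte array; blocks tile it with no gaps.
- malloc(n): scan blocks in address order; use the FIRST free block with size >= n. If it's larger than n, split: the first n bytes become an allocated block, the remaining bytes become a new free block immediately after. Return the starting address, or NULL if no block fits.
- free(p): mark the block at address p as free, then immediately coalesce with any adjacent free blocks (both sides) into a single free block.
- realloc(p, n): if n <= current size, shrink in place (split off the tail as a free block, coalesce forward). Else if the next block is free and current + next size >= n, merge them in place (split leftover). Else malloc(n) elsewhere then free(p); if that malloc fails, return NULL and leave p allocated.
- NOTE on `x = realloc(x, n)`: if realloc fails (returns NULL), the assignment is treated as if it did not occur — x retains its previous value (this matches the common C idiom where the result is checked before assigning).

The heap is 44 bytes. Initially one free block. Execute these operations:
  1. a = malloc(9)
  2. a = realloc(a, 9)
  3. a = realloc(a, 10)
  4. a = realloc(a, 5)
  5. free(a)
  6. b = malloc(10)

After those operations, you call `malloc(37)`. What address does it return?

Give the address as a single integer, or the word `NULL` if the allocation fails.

Answer: NULL

Derivation:
Op 1: a = malloc(9) -> a = 0; heap: [0-8 ALLOC][9-43 FREE]
Op 2: a = realloc(a, 9) -> a = 0; heap: [0-8 ALLOC][9-43 FREE]
Op 3: a = realloc(a, 10) -> a = 0; heap: [0-9 ALLOC][10-43 FREE]
Op 4: a = realloc(a, 5) -> a = 0; heap: [0-4 ALLOC][5-43 FREE]
Op 5: free(a) -> (freed a); heap: [0-43 FREE]
Op 6: b = malloc(10) -> b = 0; heap: [0-9 ALLOC][10-43 FREE]
malloc(37): first-fit scan over [0-9 ALLOC][10-43 FREE] -> NULL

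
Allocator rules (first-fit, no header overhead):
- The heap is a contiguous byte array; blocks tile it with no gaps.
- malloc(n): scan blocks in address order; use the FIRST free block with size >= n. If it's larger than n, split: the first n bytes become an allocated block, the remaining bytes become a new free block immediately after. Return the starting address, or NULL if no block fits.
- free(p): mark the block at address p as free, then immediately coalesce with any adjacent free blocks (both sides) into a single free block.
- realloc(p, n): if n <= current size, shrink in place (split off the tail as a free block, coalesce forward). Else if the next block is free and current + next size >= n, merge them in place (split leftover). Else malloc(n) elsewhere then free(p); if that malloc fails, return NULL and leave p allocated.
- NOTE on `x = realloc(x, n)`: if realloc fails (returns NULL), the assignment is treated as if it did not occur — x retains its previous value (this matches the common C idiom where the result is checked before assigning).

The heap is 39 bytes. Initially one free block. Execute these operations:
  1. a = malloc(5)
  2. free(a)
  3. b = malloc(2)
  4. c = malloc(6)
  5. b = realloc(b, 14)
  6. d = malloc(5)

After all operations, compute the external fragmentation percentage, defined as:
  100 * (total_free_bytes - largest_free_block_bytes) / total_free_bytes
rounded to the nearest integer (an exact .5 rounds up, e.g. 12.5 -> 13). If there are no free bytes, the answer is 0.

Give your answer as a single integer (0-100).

Answer: 14

Derivation:
Op 1: a = malloc(5) -> a = 0; heap: [0-4 ALLOC][5-38 FREE]
Op 2: free(a) -> (freed a); heap: [0-38 FREE]
Op 3: b = malloc(2) -> b = 0; heap: [0-1 ALLOC][2-38 FREE]
Op 4: c = malloc(6) -> c = 2; heap: [0-1 ALLOC][2-7 ALLOC][8-38 FREE]
Op 5: b = realloc(b, 14) -> b = 8; heap: [0-1 FREE][2-7 ALLOC][8-21 ALLOC][22-38 FREE]
Op 6: d = malloc(5) -> d = 22; heap: [0-1 FREE][2-7 ALLOC][8-21 ALLOC][22-26 ALLOC][27-38 FREE]
Free blocks: [2 12] total_free=14 largest=12 -> 100*(14-12)/14 = 200/14 ≈ 14.286 -> rounds to 14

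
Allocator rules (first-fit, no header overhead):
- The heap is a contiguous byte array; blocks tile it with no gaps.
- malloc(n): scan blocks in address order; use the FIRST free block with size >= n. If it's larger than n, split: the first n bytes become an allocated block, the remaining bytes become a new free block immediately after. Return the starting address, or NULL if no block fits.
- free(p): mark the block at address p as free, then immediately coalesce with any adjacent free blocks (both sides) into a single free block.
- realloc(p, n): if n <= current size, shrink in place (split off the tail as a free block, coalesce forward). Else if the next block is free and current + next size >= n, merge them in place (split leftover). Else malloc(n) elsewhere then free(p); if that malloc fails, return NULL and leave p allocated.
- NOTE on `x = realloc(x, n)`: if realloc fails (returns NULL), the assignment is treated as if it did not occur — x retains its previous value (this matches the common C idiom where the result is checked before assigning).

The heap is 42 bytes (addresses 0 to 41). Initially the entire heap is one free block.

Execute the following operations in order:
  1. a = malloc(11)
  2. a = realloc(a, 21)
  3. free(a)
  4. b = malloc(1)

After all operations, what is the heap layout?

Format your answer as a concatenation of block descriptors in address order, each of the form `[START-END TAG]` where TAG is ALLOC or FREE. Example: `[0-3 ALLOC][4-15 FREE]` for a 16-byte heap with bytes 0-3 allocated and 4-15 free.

Op 1: a = malloc(11) -> a = 0; heap: [0-10 ALLOC][11-41 FREE]
Op 2: a = realloc(a, 21) -> a = 0; heap: [0-20 ALLOC][21-41 FREE]
Op 3: free(a) -> (freed a); heap: [0-41 FREE]
Op 4: b = malloc(1) -> b = 0; heap: [0-0 ALLOC][1-41 FREE]

Answer: [0-0 ALLOC][1-41 FREE]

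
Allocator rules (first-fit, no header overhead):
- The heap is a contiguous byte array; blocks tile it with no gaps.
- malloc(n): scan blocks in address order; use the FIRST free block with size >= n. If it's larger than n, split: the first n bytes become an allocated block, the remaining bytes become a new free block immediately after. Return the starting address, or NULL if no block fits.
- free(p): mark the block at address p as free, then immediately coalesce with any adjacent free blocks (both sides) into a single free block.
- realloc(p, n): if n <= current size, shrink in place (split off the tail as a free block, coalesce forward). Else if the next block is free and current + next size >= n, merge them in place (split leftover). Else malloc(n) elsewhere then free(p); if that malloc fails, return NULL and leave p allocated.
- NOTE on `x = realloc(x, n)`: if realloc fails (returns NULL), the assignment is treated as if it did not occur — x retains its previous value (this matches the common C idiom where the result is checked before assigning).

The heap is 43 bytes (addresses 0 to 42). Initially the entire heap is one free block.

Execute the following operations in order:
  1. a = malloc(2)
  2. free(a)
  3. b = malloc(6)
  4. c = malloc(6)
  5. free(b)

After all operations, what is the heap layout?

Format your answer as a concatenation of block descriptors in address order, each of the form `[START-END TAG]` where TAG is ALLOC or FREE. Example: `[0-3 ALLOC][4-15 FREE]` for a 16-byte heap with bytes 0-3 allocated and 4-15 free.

Answer: [0-5 FREE][6-11 ALLOC][12-42 FREE]

Derivation:
Op 1: a = malloc(2) -> a = 0; heap: [0-1 ALLOC][2-42 FREE]
Op 2: free(a) -> (freed a); heap: [0-42 FREE]
Op 3: b = malloc(6) -> b = 0; heap: [0-5 ALLOC][6-42 FREE]
Op 4: c = malloc(6) -> c = 6; heap: [0-5 ALLOC][6-11 ALLOC][12-42 FREE]
Op 5: free(b) -> (freed b); heap: [0-5 FREE][6-11 ALLOC][12-42 FREE]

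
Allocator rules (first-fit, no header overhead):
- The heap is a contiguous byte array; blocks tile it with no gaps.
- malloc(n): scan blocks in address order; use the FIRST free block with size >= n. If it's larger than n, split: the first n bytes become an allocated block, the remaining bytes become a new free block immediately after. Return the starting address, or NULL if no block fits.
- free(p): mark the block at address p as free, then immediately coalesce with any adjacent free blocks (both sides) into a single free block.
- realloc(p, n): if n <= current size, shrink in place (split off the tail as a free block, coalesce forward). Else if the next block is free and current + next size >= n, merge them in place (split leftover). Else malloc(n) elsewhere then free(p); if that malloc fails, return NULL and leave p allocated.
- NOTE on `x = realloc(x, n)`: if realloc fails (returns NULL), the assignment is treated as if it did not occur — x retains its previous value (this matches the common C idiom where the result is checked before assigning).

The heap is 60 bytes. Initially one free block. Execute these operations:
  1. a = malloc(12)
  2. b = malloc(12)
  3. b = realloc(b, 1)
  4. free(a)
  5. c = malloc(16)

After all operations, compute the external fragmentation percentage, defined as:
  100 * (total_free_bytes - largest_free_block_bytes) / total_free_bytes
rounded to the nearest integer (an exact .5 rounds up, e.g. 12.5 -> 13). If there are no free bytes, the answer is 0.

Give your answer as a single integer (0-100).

Op 1: a = malloc(12) -> a = 0; heap: [0-11 ALLOC][12-59 FREE]
Op 2: b = malloc(12) -> b = 12; heap: [0-11 ALLOC][12-23 ALLOC][24-59 FREE]
Op 3: b = realloc(b, 1) -> b = 12; heap: [0-11 ALLOC][12-12 ALLOC][13-59 FREE]
Op 4: free(a) -> (freed a); heap: [0-11 FREE][12-12 ALLOC][13-59 FREE]
Op 5: c = malloc(16) -> c = 13; heap: [0-11 FREE][12-12 ALLOC][13-28 ALLOC][29-59 FREE]
Free blocks: [12 31] total_free=43 largest=31 -> 100*(43-31)/43 = 1200/43 ≈ 27.907 -> rounds to 28

Answer: 28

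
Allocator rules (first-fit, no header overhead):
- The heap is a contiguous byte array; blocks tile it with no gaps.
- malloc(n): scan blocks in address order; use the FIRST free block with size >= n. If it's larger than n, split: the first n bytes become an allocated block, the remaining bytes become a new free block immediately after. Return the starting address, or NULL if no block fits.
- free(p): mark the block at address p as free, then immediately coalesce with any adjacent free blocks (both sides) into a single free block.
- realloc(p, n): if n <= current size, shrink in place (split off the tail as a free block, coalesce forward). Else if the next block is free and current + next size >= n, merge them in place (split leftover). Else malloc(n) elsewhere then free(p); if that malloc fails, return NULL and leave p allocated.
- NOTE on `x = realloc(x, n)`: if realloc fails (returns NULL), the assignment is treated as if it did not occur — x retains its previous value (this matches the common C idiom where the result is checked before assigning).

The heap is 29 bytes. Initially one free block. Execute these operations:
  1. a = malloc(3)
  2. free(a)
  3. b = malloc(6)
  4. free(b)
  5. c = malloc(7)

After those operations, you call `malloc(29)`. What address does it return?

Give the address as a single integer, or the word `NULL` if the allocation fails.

Answer: NULL

Derivation:
Op 1: a = malloc(3) -> a = 0; heap: [0-2 ALLOC][3-28 FREE]
Op 2: free(a) -> (freed a); heap: [0-28 FREE]
Op 3: b = malloc(6) -> b = 0; heap: [0-5 ALLOC][6-28 FREE]
Op 4: free(b) -> (freed b); heap: [0-28 FREE]
Op 5: c = malloc(7) -> c = 0; heap: [0-6 ALLOC][7-28 FREE]
malloc(29): first-fit scan over [0-6 ALLOC][7-28 FREE] -> NULL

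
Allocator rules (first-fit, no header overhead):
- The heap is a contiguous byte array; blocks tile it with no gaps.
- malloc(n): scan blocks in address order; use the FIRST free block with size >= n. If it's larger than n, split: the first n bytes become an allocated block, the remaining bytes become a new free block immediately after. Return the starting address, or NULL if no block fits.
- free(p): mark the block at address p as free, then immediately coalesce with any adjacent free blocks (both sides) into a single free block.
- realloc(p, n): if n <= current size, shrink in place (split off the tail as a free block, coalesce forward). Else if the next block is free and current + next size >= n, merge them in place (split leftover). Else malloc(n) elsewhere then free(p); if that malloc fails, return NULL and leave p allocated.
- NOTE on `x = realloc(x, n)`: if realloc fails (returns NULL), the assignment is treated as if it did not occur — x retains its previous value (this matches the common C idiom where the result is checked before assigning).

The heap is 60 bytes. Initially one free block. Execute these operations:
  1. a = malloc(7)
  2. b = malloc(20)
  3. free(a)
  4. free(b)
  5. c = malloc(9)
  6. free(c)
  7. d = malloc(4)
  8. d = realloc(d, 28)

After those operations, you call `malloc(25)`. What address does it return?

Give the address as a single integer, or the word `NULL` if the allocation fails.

Op 1: a = malloc(7) -> a = 0; heap: [0-6 ALLOC][7-59 FREE]
Op 2: b = malloc(20) -> b = 7; heap: [0-6 ALLOC][7-26 ALLOC][27-59 FREE]
Op 3: free(a) -> (freed a); heap: [0-6 FREE][7-26 ALLOC][27-59 FREE]
Op 4: free(b) -> (freed b); heap: [0-59 FREE]
Op 5: c = malloc(9) -> c = 0; heap: [0-8 ALLOC][9-59 FREE]
Op 6: free(c) -> (freed c); heap: [0-59 FREE]
Op 7: d = malloc(4) -> d = 0; heap: [0-3 ALLOC][4-59 FREE]
Op 8: d = realloc(d, 28) -> d = 0; heap: [0-27 ALLOC][28-59 FREE]
malloc(25): first-fit scan over [0-27 ALLOC][28-59 FREE] -> 28

Answer: 28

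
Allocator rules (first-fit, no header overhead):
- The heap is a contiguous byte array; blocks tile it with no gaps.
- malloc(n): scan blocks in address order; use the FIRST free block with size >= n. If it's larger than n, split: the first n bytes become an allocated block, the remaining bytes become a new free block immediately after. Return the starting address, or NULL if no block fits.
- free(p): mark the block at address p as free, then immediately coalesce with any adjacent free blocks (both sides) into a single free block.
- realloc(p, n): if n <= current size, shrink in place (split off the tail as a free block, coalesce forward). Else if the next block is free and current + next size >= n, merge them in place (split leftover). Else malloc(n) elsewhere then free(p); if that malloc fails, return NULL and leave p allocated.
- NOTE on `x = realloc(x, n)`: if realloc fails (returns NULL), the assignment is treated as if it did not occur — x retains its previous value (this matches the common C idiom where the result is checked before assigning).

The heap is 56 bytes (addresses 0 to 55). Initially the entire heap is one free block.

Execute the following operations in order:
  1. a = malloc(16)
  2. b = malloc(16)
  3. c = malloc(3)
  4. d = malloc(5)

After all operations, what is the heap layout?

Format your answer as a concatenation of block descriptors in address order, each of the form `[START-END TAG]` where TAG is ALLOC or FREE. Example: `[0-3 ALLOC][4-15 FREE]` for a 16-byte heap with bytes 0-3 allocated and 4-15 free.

Answer: [0-15 ALLOC][16-31 ALLOC][32-34 ALLOC][35-39 ALLOC][40-55 FREE]

Derivation:
Op 1: a = malloc(16) -> a = 0; heap: [0-15 ALLOC][16-55 FREE]
Op 2: b = malloc(16) -> b = 16; heap: [0-15 ALLOC][16-31 ALLOC][32-55 FREE]
Op 3: c = malloc(3) -> c = 32; heap: [0-15 ALLOC][16-31 ALLOC][32-34 ALLOC][35-55 FREE]
Op 4: d = malloc(5) -> d = 35; heap: [0-15 ALLOC][16-31 ALLOC][32-34 ALLOC][35-39 ALLOC][40-55 FREE]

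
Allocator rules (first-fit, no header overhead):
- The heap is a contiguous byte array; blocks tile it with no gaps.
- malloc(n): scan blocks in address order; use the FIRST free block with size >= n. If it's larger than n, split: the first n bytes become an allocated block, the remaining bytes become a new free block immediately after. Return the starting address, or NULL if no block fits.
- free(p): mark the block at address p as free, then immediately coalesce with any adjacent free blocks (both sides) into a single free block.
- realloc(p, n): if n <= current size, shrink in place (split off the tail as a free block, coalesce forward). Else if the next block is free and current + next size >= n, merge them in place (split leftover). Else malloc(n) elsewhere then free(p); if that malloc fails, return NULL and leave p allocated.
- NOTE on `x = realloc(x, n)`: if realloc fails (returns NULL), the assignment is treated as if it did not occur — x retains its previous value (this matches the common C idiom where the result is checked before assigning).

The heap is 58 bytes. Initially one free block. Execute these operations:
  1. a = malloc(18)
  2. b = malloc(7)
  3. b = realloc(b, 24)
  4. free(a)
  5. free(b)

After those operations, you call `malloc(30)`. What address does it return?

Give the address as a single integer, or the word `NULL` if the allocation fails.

Answer: 0

Derivation:
Op 1: a = malloc(18) -> a = 0; heap: [0-17 ALLOC][18-57 FREE]
Op 2: b = malloc(7) -> b = 18; heap: [0-17 ALLOC][18-24 ALLOC][25-57 FREE]
Op 3: b = realloc(b, 24) -> b = 18; heap: [0-17 ALLOC][18-41 ALLOC][42-57 FREE]
Op 4: free(a) -> (freed a); heap: [0-17 FREE][18-41 ALLOC][42-57 FREE]
Op 5: free(b) -> (freed b); heap: [0-57 FREE]
malloc(30): first-fit scan over [0-57 FREE] -> 0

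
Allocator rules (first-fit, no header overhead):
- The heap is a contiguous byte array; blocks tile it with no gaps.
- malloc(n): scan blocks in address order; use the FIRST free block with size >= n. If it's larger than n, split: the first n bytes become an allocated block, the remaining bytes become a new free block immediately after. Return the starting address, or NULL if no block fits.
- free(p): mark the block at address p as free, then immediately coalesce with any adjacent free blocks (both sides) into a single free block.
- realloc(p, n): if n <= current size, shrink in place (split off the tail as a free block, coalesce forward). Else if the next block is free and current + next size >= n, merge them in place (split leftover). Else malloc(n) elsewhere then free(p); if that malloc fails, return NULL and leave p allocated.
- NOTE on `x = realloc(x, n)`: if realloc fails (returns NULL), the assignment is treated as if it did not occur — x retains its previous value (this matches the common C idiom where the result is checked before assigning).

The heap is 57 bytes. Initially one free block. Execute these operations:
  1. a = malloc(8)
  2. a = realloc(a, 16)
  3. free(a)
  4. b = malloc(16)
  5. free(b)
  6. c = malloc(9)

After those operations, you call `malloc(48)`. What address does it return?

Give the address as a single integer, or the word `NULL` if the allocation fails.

Answer: 9

Derivation:
Op 1: a = malloc(8) -> a = 0; heap: [0-7 ALLOC][8-56 FREE]
Op 2: a = realloc(a, 16) -> a = 0; heap: [0-15 ALLOC][16-56 FREE]
Op 3: free(a) -> (freed a); heap: [0-56 FREE]
Op 4: b = malloc(16) -> b = 0; heap: [0-15 ALLOC][16-56 FREE]
Op 5: free(b) -> (freed b); heap: [0-56 FREE]
Op 6: c = malloc(9) -> c = 0; heap: [0-8 ALLOC][9-56 FREE]
malloc(48): first-fit scan over [0-8 ALLOC][9-56 FREE] -> 9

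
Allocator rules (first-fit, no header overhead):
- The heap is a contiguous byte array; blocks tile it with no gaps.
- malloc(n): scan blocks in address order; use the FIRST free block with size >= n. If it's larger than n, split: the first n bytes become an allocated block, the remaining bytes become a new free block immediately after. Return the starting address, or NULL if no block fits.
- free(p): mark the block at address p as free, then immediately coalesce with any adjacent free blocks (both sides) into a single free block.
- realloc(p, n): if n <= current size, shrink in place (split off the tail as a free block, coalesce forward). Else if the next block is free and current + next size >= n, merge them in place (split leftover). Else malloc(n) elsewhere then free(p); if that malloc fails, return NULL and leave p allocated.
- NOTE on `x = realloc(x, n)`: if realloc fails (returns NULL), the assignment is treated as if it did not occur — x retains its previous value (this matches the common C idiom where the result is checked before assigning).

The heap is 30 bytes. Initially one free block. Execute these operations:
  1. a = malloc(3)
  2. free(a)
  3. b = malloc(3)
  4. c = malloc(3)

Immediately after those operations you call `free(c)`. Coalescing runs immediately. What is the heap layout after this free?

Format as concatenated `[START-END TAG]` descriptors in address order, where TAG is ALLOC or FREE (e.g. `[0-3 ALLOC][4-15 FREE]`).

Op 1: a = malloc(3) -> a = 0; heap: [0-2 ALLOC][3-29 FREE]
Op 2: free(a) -> (freed a); heap: [0-29 FREE]
Op 3: b = malloc(3) -> b = 0; heap: [0-2 ALLOC][3-29 FREE]
Op 4: c = malloc(3) -> c = 3; heap: [0-2 ALLOC][3-5 ALLOC][6-29 FREE]
free(c): c = 3 -> block [3-5 ALLOC]; mark free, coalesce with adjacent free neighbors -> [0-2 ALLOC][3-29 FREE]

Answer: [0-2 ALLOC][3-29 FREE]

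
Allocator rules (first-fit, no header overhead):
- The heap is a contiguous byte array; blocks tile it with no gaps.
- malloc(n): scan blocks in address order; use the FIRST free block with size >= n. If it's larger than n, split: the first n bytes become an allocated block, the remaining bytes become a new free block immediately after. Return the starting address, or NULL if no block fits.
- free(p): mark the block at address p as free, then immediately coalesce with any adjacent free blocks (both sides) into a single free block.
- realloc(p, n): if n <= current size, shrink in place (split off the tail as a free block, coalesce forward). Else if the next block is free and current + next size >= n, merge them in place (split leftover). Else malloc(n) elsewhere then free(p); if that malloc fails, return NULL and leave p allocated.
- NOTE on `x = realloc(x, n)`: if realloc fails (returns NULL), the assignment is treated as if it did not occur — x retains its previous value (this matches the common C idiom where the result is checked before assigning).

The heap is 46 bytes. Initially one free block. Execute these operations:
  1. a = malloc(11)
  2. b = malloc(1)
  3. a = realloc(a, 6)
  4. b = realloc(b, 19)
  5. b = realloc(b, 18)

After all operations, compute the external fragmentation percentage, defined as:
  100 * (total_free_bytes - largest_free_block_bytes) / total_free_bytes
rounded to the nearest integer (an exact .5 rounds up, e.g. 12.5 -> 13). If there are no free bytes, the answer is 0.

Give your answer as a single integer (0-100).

Answer: 23

Derivation:
Op 1: a = malloc(11) -> a = 0; heap: [0-10 ALLOC][11-45 FREE]
Op 2: b = malloc(1) -> b = 11; heap: [0-10 ALLOC][11-11 ALLOC][12-45 FREE]
Op 3: a = realloc(a, 6) -> a = 0; heap: [0-5 ALLOC][6-10 FREE][11-11 ALLOC][12-45 FREE]
Op 4: b = realloc(b, 19) -> b = 11; heap: [0-5 ALLOC][6-10 FREE][11-29 ALLOC][30-45 FREE]
Op 5: b = realloc(b, 18) -> b = 11; heap: [0-5 ALLOC][6-10 FREE][11-28 ALLOC][29-45 FREE]
Free blocks: [5 17] total_free=22 largest=17 -> 100*(22-17)/22 = 500/22 ≈ 22.727 -> rounds to 23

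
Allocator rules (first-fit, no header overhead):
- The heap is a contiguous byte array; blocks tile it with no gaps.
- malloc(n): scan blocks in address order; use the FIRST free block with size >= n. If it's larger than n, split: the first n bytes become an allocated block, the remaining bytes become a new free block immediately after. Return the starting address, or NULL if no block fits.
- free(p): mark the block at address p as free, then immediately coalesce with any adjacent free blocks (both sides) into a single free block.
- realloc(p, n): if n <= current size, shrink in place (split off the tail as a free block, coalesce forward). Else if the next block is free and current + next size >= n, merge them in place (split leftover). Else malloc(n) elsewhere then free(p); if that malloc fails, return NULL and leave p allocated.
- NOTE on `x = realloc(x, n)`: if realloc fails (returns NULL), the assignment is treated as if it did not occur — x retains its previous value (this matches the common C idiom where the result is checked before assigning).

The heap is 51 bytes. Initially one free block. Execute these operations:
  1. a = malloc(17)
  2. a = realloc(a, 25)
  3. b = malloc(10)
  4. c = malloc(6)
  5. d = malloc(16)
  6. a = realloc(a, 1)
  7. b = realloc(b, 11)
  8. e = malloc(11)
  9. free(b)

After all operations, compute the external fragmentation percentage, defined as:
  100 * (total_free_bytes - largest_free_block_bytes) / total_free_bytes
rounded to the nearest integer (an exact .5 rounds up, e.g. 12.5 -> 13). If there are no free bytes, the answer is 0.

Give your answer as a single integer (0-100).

Op 1: a = malloc(17) -> a = 0; heap: [0-16 ALLOC][17-50 FREE]
Op 2: a = realloc(a, 25) -> a = 0; heap: [0-24 ALLOC][25-50 FREE]
Op 3: b = malloc(10) -> b = 25; heap: [0-24 ALLOC][25-34 ALLOC][35-50 FREE]
Op 4: c = malloc(6) -> c = 35; heap: [0-24 ALLOC][25-34 ALLOC][35-40 ALLOC][41-50 FREE]
Op 5: d = malloc(16) -> d = NULL; heap: [0-24 ALLOC][25-34 ALLOC][35-40 ALLOC][41-50 FREE]
Op 6: a = realloc(a, 1) -> a = 0; heap: [0-0 ALLOC][1-24 FREE][25-34 ALLOC][35-40 ALLOC][41-50 FREE]
Op 7: b = realloc(b, 11) -> b = 1; heap: [0-0 ALLOC][1-11 ALLOC][12-34 FREE][35-40 ALLOC][41-50 FREE]
Op 8: e = malloc(11) -> e = 12; heap: [0-0 ALLOC][1-11 ALLOC][12-22 ALLOC][23-34 FREE][35-40 ALLOC][41-50 FREE]
Op 9: free(b) -> (freed b); heap: [0-0 ALLOC][1-11 FREE][12-22 ALLOC][23-34 FREE][35-40 ALLOC][41-50 FREE]
Free blocks: [11 12 10] total_free=33 largest=12 -> 100*(33-12)/33 = 2100/33 ≈ 63.636 -> rounds to 64

Answer: 64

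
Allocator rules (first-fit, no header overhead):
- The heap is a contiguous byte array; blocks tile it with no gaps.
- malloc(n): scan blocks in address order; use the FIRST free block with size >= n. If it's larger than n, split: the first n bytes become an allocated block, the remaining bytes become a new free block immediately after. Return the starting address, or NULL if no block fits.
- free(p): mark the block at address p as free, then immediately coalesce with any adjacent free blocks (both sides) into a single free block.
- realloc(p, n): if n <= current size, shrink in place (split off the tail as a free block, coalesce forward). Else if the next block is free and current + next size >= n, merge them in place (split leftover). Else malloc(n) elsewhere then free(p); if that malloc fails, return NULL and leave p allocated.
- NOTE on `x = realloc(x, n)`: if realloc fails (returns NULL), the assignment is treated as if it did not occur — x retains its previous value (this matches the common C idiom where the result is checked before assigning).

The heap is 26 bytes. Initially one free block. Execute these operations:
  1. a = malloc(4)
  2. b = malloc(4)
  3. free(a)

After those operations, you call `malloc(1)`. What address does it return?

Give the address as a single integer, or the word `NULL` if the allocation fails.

Op 1: a = malloc(4) -> a = 0; heap: [0-3 ALLOC][4-25 FREE]
Op 2: b = malloc(4) -> b = 4; heap: [0-3 ALLOC][4-7 ALLOC][8-25 FREE]
Op 3: free(a) -> (freed a); heap: [0-3 FREE][4-7 ALLOC][8-25 FREE]
malloc(1): first-fit scan over [0-3 FREE][4-7 ALLOC][8-25 FREE] -> 0

Answer: 0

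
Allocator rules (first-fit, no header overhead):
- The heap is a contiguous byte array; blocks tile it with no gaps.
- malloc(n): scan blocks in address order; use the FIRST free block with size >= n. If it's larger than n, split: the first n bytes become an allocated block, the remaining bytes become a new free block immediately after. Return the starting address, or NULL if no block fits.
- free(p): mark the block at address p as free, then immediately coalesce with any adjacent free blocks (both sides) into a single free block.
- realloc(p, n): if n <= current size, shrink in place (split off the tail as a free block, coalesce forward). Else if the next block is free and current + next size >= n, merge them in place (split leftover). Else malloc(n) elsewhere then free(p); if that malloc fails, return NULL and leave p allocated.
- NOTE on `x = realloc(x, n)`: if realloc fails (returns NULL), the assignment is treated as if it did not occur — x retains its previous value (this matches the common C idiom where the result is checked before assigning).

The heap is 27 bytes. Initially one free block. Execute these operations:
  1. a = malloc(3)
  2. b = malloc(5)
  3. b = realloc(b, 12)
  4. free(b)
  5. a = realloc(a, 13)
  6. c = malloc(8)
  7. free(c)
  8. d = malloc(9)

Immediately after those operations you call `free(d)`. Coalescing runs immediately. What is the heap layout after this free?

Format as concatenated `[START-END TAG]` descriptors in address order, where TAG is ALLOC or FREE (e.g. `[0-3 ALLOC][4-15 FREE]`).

Answer: [0-12 ALLOC][13-26 FREE]

Derivation:
Op 1: a = malloc(3) -> a = 0; heap: [0-2 ALLOC][3-26 FREE]
Op 2: b = malloc(5) -> b = 3; heap: [0-2 ALLOC][3-7 ALLOC][8-26 FREE]
Op 3: b = realloc(b, 12) -> b = 3; heap: [0-2 ALLOC][3-14 ALLOC][15-26 FREE]
Op 4: free(b) -> (freed b); heap: [0-2 ALLOC][3-26 FREE]
Op 5: a = realloc(a, 13) -> a = 0; heap: [0-12 ALLOC][13-26 FREE]
Op 6: c = malloc(8) -> c = 13; heap: [0-12 ALLOC][13-20 ALLOC][21-26 FREE]
Op 7: free(c) -> (freed c); heap: [0-12 ALLOC][13-26 FREE]
Op 8: d = malloc(9) -> d = 13; heap: [0-12 ALLOC][13-21 ALLOC][22-26 FREE]
free(d): d = 13 -> block [13-21 ALLOC]; mark free, coalesce with adjacent free neighbors -> [0-12 ALLOC][13-26 FREE]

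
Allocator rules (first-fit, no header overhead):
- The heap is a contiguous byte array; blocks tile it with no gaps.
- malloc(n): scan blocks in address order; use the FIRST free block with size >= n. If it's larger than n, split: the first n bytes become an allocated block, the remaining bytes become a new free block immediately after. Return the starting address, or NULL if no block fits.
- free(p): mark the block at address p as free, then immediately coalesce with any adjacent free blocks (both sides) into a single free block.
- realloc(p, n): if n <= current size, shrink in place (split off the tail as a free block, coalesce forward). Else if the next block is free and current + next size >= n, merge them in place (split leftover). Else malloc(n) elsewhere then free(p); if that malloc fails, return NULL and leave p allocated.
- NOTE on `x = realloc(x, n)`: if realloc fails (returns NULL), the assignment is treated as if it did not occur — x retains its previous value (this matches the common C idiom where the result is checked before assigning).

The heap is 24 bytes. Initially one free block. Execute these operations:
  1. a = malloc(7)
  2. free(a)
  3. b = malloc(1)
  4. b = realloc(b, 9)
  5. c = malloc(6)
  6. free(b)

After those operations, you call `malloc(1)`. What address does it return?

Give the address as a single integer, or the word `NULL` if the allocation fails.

Answer: 0

Derivation:
Op 1: a = malloc(7) -> a = 0; heap: [0-6 ALLOC][7-23 FREE]
Op 2: free(a) -> (freed a); heap: [0-23 FREE]
Op 3: b = malloc(1) -> b = 0; heap: [0-0 ALLOC][1-23 FREE]
Op 4: b = realloc(b, 9) -> b = 0; heap: [0-8 ALLOC][9-23 FREE]
Op 5: c = malloc(6) -> c = 9; heap: [0-8 ALLOC][9-14 ALLOC][15-23 FREE]
Op 6: free(b) -> (freed b); heap: [0-8 FREE][9-14 ALLOC][15-23 FREE]
malloc(1): first-fit scan over [0-8 FREE][9-14 ALLOC][15-23 FREE] -> 0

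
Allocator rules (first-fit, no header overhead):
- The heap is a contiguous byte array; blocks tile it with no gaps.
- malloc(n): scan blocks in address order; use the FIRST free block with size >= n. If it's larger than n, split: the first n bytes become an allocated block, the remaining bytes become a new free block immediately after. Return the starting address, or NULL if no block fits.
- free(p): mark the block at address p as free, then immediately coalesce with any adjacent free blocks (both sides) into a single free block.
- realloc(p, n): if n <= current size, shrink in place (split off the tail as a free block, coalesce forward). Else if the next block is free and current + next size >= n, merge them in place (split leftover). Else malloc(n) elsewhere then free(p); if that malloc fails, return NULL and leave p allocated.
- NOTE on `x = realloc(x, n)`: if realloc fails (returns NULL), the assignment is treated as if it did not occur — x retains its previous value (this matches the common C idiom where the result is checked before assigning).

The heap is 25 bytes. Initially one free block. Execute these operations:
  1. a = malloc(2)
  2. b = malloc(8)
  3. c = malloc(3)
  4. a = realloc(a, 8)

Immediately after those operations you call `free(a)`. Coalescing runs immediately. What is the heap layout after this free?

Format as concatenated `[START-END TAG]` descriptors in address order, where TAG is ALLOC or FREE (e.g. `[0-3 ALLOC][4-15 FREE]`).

Answer: [0-1 FREE][2-9 ALLOC][10-12 ALLOC][13-24 FREE]

Derivation:
Op 1: a = malloc(2) -> a = 0; heap: [0-1 ALLOC][2-24 FREE]
Op 2: b = malloc(8) -> b = 2; heap: [0-1 ALLOC][2-9 ALLOC][10-24 FREE]
Op 3: c = malloc(3) -> c = 10; heap: [0-1 ALLOC][2-9 ALLOC][10-12 ALLOC][13-24 FREE]
Op 4: a = realloc(a, 8) -> a = 13; heap: [0-1 FREE][2-9 ALLOC][10-12 ALLOC][13-20 ALLOC][21-24 FREE]
free(a): a = 13 -> block [13-20 ALLOC]; mark free, coalesce with adjacent free neighbors -> [0-1 FREE][2-9 ALLOC][10-12 ALLOC][13-24 FREE]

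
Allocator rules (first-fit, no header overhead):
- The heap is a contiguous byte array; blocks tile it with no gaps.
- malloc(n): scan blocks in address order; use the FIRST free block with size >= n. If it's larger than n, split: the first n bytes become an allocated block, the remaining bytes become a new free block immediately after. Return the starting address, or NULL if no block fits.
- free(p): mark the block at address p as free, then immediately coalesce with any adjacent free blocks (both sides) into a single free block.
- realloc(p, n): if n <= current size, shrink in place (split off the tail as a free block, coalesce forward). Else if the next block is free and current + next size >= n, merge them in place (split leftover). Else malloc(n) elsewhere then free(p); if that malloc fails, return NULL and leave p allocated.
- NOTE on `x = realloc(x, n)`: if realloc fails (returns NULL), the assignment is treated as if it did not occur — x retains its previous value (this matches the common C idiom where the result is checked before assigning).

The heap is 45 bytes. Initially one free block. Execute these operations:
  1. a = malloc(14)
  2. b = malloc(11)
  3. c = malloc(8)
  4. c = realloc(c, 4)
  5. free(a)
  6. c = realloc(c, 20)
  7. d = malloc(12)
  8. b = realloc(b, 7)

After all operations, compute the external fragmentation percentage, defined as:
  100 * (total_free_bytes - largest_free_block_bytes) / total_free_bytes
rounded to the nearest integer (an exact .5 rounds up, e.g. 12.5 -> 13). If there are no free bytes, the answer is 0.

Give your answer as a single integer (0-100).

Op 1: a = malloc(14) -> a = 0; heap: [0-13 ALLOC][14-44 FREE]
Op 2: b = malloc(11) -> b = 14; heap: [0-13 ALLOC][14-24 ALLOC][25-44 FREE]
Op 3: c = malloc(8) -> c = 25; heap: [0-13 ALLOC][14-24 ALLOC][25-32 ALLOC][33-44 FREE]
Op 4: c = realloc(c, 4) -> c = 25; heap: [0-13 ALLOC][14-24 ALLOC][25-28 ALLOC][29-44 FREE]
Op 5: free(a) -> (freed a); heap: [0-13 FREE][14-24 ALLOC][25-28 ALLOC][29-44 FREE]
Op 6: c = realloc(c, 20) -> c = 25; heap: [0-13 FREE][14-24 ALLOC][25-44 ALLOC]
Op 7: d = malloc(12) -> d = 0; heap: [0-11 ALLOC][12-13 FREE][14-24 ALLOC][25-44 ALLOC]
Op 8: b = realloc(b, 7) -> b = 14; heap: [0-11 ALLOC][12-13 FREE][14-20 ALLOC][21-24 FREE][25-44 ALLOC]
Free blocks: [2 4] total_free=6 largest=4 -> 100*(6-4)/6 = 200/6 ≈ 33.333 -> rounds to 33

Answer: 33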